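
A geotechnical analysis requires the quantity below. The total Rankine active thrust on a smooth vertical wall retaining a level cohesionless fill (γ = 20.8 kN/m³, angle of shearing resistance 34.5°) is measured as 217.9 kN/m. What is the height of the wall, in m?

K_a = 0.2768. P_a = ½ K_a γ H² ⇒ H = √(2P_a/(K_a γ)).
H = √(2×217.9/(0.2768×20.8)) = 8.700 m.

8.70 m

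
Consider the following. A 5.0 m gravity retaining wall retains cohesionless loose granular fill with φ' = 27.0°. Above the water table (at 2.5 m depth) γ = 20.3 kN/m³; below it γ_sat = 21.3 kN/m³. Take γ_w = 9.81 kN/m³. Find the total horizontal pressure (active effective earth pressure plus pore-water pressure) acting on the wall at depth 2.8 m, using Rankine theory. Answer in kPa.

K_a = (1 − sin φ)/(1 + sin φ) = 0.3755.
γ' = 21.3 − 9.81 = 11.49 kN/m³.
Effective vertical stress at 2.8 m: σ'_v = 20.3×2.5 + 11.49×0.300 = 54.20 kPa.
σ'_h = K_a σ'_v = 0.3755 × 54.20 = 20.35 kPa; u = γ_w × 0.300 = 2.943 kPa.
Total σ_h = 20.35 + 2.943 = 23.30 kPa.

23.3 kPa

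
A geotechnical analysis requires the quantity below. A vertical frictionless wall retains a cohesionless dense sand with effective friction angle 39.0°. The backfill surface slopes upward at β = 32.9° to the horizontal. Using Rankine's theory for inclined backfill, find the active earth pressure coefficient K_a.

0.379

K_a = cos β · (cos β − √(cos²β − cos²φ)) / (cos β + √(cos²β − cos²φ)).
cos β = 0.8396, cos φ = 0.7771, √(cos²β − cos²φ) = 0.3178.
K_a = 0.8396 × (0.8396 − 0.3178)/(0.8396 + 0.3178) = 0.3785.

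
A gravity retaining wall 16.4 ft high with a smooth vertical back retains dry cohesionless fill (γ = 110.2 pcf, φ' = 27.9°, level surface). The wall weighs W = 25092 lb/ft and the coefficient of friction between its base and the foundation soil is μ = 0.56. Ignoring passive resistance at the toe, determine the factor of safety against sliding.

2.62

K_a = tan²(45° − 27.9°/2) = 0.3625.
P_a = ½K_aγH² = 0.5×0.3625×110.2×16.4² = 5372 lb/ft, acting at H/3 = 5.467 ft above the base.
FS_sliding = μW / P_a = 0.56×25092 / 5372 = 2.616.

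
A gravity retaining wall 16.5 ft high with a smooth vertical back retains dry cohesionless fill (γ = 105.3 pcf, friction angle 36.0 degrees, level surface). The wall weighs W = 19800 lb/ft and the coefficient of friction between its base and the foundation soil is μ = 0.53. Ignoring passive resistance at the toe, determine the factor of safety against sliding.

K_a = tan²(45° − 36.0°/2) = 0.2596.
P_a = ½K_aγH² = 0.5×0.2596×105.3×16.5² = 3721 lb/ft, acting at H/3 = 5.500 ft above the base.
FS_sliding = μW / P_a = 0.53×19800 / 3721 = 2.820.

2.82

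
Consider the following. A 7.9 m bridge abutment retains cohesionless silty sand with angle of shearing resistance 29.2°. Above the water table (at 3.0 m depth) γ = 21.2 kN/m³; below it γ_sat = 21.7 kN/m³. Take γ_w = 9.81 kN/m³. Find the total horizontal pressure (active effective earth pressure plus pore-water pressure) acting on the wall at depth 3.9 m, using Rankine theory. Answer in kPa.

K_a = (1 − sin φ)/(1 + sin φ) = 0.3442.
γ' = 21.7 − 9.81 = 11.89 kN/m³.
Effective vertical stress at 3.9 m: σ'_v = 21.2×3.0 + 11.89×0.900 = 74.30 kPa.
σ'_h = K_a σ'_v = 0.3442 × 74.30 = 25.58 kPa; u = γ_w × 0.900 = 8.829 kPa.
Total σ_h = 25.58 + 8.829 = 34.40 kPa.

34.4 kPa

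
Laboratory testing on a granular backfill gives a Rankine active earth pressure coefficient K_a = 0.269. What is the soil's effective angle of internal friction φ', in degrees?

K_a = tan²(45° − φ/2) ⇒ 45° − φ/2 = arctan(√0.269) = 27.41°.
φ = 2(45° − 27.41°) = 35.17°.

35.2°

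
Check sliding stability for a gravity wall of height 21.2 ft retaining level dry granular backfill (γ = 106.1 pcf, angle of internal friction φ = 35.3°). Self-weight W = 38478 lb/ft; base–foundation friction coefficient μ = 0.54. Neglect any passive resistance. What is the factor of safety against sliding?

K_a = tan²(45° − 35.3°/2) = 0.2675.
P_a = ½K_aγH² = 0.5×0.2675×106.1×21.2² = 6379 lb/ft, acting at H/3 = 7.067 ft above the base.
FS_sliding = μW / P_a = 0.54×38478 / 6379 = 3.257.

3.26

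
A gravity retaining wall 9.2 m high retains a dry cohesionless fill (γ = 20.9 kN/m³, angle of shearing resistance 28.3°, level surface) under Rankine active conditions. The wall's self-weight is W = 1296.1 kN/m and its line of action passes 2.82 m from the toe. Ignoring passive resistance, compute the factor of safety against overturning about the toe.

K_a = tan²(45° − 28.3°/2) = 0.3568.
P_a = ½K_aγH² = 0.5×0.3568×20.9×9.2² = 315.6 kN/m, acting at H/3 = 3.067 m above the base.
Overturning moment M_o = P_a × H/3 = 315.6 × 3.067 = 967.7.
Resisting moment M_r = W × 2.82 = 1296.1 × 2.82 = 3655.
FS_overturning = M_r/M_o = 3655/967.7 = 3.777.

3.78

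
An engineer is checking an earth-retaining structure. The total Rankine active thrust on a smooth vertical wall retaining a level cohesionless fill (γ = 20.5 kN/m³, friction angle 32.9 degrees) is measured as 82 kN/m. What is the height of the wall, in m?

K_a = 0.2960. P_a = ½ K_a γ H² ⇒ H = √(2P_a/(K_a γ)).
H = √(2×82/(0.2960×20.5)) = 5.198 m.

5.20 m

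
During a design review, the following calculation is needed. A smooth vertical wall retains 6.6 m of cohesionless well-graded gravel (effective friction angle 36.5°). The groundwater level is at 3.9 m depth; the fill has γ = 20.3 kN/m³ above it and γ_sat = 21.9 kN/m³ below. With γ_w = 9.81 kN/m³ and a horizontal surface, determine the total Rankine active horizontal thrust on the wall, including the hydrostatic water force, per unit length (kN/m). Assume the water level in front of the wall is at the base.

140 kN/m

K_a = tan²(45° − φ/2) = 0.2541.
γ' = 21.9 − 9.81 = 12.09 kN/m³. Depth below WT = 2.7 m.
σ'_h at WT = K_a γ d_w = 20.11 kPa; at base = 20.11 + K_a γ' × 2.7 = 28.41 kPa.
P₁ (0–3.9 m) = ½×20.11×3.9 = 39.22. P₂ (3.9–6.6 m) = ½(20.11+28.41)×2.7 = 65.50.
P_w = ½ γ_w h₂² = 0.5×9.81×2.7² = 35.76. Total = 39.22+65.50+35.76 = 140.5 kN/m.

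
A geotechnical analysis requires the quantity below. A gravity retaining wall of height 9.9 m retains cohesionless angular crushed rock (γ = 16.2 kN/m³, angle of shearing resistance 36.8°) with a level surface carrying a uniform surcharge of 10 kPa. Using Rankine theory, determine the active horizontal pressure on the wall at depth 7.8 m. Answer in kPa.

K_a = (1 − sin φ)/(1 + sin φ) = 0.2508.
σ_v = γz + q = 16.2 × 7.8 + 10 = 136.4 kPa.
σ_h = K_a σ_v = 0.2508 × 136.4 = 34.19 kPa.

34.2 kPa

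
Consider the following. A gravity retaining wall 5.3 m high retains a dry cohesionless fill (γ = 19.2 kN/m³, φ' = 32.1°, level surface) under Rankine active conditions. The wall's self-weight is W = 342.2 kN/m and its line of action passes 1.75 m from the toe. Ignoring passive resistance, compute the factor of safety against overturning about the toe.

K_a = tan²(45° − 32.1°/2) = 0.3060.
P_a = ½K_aγH² = 0.5×0.3060×19.2×5.3² = 82.52 kN/m, acting at H/3 = 1.767 m above the base.
Overturning moment M_o = P_a × H/3 = 82.52 × 1.767 = 145.8.
Resisting moment M_r = W × 1.75 = 342.2 × 1.75 = 598.9.
FS_overturning = M_r/M_o = 598.9/145.8 = 4.108.

4.11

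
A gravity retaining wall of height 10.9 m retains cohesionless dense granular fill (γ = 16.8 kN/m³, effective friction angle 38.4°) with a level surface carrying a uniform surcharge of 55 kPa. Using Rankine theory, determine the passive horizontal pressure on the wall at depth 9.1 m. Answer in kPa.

890 kPa

K_p = (1 + sin φ)/(1 − sin φ) = 4.279.
σ_v = γz + q = 16.8 × 9.1 + 55 = 207.9 kPa.
σ_h = K_p σ_v = 4.279 × 207.9 = 889.5 kPa.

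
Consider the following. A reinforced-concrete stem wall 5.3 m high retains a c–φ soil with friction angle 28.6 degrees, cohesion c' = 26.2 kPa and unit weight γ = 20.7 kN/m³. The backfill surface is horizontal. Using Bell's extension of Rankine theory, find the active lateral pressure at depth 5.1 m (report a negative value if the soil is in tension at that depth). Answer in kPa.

K_a = (1 − sin φ)/(1 + sin φ) = 0.3525.
σ_a = K_a γ z − 2c√K_a = 0.3525×20.7×5.1 − 2×26.2×0.5938 = 6.106 kPa.

6.11 kPa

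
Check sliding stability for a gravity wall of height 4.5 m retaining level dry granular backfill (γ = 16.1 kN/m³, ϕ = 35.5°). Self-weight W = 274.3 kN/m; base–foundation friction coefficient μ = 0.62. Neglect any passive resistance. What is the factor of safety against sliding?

K_a = tan²(45° − 35.5°/2) = 0.2653.
P_a = ½K_aγH² = 0.5×0.2653×16.1×4.5² = 43.24 kN/m, acting at H/3 = 1.500 m above the base.
FS_sliding = μW / P_a = 0.62×274.3 / 43.24 = 3.933.

3.93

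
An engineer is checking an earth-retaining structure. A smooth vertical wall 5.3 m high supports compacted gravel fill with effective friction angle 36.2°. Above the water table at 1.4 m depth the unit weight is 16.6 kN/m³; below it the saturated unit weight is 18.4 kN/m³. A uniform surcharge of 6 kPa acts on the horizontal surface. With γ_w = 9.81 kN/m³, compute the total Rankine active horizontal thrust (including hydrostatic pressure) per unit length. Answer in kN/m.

K_a = tan²(45° − φ/2) = 0.2574.
γ' = 18.4 − 9.81 = 8.590 kN/m³. h₂ = H − d_w = 3.9 m.
σ'_h: at surface K_a·q = 1.544; at WT K_a(q+γd_w) = 7.526; at base K_a(q+γd_w+γ'h₂) = 16.15 kPa.
P₁ = ½(1.544+7.526)×1.4 = 6.349; P₂ = ½(7.526+16.15)×3.9 = 46.16; P_w = ½γ_w h₂² = 74.61.
Total = 6.349+46.16+74.61 = 127.1 kN/m.

127 kN/m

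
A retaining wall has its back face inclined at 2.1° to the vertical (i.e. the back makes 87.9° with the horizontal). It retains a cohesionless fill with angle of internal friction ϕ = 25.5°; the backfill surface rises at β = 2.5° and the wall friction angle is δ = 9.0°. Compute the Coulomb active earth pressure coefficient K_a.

K_a = sin²(α+φ) / [sin²α · sin(α−δ) · (1 + √{sin(φ+δ)sin(φ−β) / (sin(α−δ)sin(α+β))})²].
With α = 87.9°, φ = 25.5°, δ = 9.0°, β = 2.5°: K_a = 0.3951.

0.395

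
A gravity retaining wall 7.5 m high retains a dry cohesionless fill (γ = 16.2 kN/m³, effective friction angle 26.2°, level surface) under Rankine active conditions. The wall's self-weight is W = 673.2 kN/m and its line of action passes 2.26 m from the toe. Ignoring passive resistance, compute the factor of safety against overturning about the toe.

3.45

K_a = tan²(45° − 26.2°/2) = 0.3874.
P_a = ½K_aγH² = 0.5×0.3874×16.2×7.5² = 176.5 kN/m, acting at H/3 = 2.500 m above the base.
Overturning moment M_o = P_a × H/3 = 176.5 × 2.500 = 441.3.
Resisting moment M_r = W × 2.26 = 673.2 × 2.26 = 1521.
FS_overturning = M_r/M_o = 1521/441.3 = 3.447.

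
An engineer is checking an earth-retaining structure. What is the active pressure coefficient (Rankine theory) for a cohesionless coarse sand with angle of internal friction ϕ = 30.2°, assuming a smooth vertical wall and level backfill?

K_a = tan²(45° − φ/2) = tan²(29.90°) = 0.3307.

0.331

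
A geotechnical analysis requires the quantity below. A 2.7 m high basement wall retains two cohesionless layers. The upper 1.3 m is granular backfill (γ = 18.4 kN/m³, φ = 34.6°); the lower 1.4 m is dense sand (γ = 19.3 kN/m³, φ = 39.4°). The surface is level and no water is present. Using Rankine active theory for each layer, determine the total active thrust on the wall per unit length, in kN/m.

K_a1 = tan²(45°−34.6°/2) = 0.2756; K_a2 = tan²(45°−39.4°/2) = 0.2234.
Layer 1: σ at base = K_a1 γ₁ h₁ = 6.593 kPa; P₁ = ½×6.593×1.3 = 4.286.
Layer 2: σ_v at top = γ₁h₁ = 23.92; σ_h top = K_a2×23.92 = 5.345; σ_h base = K_a2×(23.92+19.3×1.4) = 11.38.
P₂ = ½(5.345+11.38)×1.4 = 11.71. Total P_a = 4.286+11.71 = 15.99 kN/m.

16.0 kN/m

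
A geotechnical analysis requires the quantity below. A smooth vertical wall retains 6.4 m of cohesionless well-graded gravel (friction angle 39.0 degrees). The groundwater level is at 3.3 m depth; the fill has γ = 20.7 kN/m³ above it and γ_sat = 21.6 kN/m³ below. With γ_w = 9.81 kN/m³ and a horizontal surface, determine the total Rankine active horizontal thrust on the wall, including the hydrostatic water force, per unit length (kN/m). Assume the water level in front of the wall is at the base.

K_a = tan²(45° − φ/2) = 0.2275.
γ' = 21.6 − 9.81 = 11.79 kN/m³. Depth below WT = 3.1 m.
σ'_h at WT = K_a γ d_w = 15.54 kPa; at base = 15.54 + K_a γ' × 3.1 = 23.86 kPa.
P₁ (0–3.3 m) = ½×15.54×3.3 = 25.64. P₂ (3.3–6.4 m) = ½(15.54+23.86)×3.1 = 61.07.
P_w = ½ γ_w h₂² = 0.5×9.81×3.1² = 47.14. Total = 25.64+61.07+47.14 = 133.8 kN/m.

134 kN/m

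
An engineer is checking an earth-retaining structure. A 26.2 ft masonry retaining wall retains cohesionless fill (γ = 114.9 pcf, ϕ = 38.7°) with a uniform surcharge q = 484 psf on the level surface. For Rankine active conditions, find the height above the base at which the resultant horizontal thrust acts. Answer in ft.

9.80 ft

K_a = 0.2306.
Triangular part P₁ = ½K_aγH² = 9093 at H/3 = 8.733 ft; rectangular part P₂ = K_a q H = 2924 at H/2 = 13.10 ft.
ȳ = (P₁·8.733 + P₂·13.10)/(P₁+P₂) = 9.796 ft.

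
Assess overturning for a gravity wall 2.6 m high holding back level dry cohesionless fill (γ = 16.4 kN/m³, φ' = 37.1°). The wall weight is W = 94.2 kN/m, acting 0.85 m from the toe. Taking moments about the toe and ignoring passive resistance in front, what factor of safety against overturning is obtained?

6.73

K_a = tan²(45° − 37.1°/2) = 0.2475.
P_a = ½K_aγH² = 0.5×0.2475×16.4×2.6² = 13.72 kN/m, acting at H/3 = 0.8667 m above the base.
Overturning moment M_o = P_a × H/3 = 13.72 × 0.8667 = 11.89.
Resisting moment M_r = W × 0.85 = 94.2 × 0.85 = 80.07.
FS_overturning = M_r/M_o = 80.07/11.89 = 6.734.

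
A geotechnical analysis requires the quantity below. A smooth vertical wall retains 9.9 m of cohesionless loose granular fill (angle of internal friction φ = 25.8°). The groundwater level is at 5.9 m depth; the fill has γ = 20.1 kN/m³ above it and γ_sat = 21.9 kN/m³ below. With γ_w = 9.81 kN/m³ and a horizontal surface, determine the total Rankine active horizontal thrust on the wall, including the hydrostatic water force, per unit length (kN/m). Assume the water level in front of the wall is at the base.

441 kN/m

K_a = tan²(45° − φ/2) = 0.3935.
γ' = 21.9 − 9.81 = 12.09 kN/m³. Depth below WT = 4.0 m.
σ'_h at WT = K_a γ d_w = 46.67 kPa; at base = 46.67 + K_a γ' × 4.0 = 65.70 kPa.
P₁ (0–5.9 m) = ½×46.67×5.9 = 137.7. P₂ (5.9–9.9 m) = ½(46.67+65.70)×4.0 = 224.7.
P_w = ½ γ_w h₂² = 0.5×9.81×4.0² = 78.48. Total = 137.7+224.7+78.48 = 440.9 kN/m.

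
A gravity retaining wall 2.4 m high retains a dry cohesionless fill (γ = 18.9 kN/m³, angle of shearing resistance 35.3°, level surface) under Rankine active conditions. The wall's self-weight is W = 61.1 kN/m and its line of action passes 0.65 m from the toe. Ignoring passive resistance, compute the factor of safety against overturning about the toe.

3.41

K_a = tan²(45° − 35.3°/2) = 0.2675.
P_a = ½K_aγH² = 0.5×0.2675×18.9×2.4² = 14.56 kN/m, acting at H/3 = 0.8000 m above the base.
Overturning moment M_o = P_a × H/3 = 14.56 × 0.8000 = 11.65.
Resisting moment M_r = W × 0.65 = 61.1 × 0.65 = 39.72.
FS_overturning = M_r/M_o = 39.72/11.65 = 3.409.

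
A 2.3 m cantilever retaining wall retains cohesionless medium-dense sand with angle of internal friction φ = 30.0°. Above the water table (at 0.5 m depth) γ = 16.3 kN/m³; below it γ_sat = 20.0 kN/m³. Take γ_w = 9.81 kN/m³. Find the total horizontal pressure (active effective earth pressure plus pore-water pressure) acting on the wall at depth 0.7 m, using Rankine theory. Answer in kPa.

K_a = (1 − sin φ)/(1 + sin φ) = 0.3333.
γ' = 20.0 − 9.81 = 10.19 kN/m³.
Effective vertical stress at 0.7 m: σ'_v = 16.3×0.5 + 10.19×0.200 = 10.19 kPa.
σ'_h = K_a σ'_v = 0.3333 × 10.19 = 3.396 kPa; u = γ_w × 0.200 = 1.962 kPa.
Total σ_h = 3.396 + 1.962 = 5.358 kPa.

5.36 kPa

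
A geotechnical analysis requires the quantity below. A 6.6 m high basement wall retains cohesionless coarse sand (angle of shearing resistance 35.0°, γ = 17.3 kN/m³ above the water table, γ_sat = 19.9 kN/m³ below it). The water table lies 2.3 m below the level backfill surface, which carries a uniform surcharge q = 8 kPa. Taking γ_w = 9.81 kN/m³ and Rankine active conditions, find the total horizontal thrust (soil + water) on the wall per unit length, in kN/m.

189 kN/m

K_a = tan²(45° − φ/2) = 0.2710.
γ' = 19.9 − 9.81 = 10.09 kN/m³. h₂ = H − d_w = 4.3 m.
σ'_h: at surface K_a·q = 2.168; at WT K_a(q+γd_w) = 12.95; at base K_a(q+γd_w+γ'h₂) = 24.71 kPa.
P₁ = ½(2.168+12.95)×2.3 = 17.39; P₂ = ½(12.95+24.71)×4.3 = 80.97; P_w = ½γ_w h₂² = 90.69.
Total = 17.39+80.97+90.69 = 189.0 kN/m.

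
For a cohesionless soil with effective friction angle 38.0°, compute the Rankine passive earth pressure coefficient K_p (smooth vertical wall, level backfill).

4.20

K_p = (1 + sin φ)/(1 − sin φ) = tan²(45° + 38.0°/2) = 4.204.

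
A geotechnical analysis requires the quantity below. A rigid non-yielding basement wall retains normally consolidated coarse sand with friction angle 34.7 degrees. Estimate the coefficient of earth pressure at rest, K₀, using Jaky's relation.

0.431

K₀ = 1 − sin φ' = 1 − sin 34.7° = 0.4307.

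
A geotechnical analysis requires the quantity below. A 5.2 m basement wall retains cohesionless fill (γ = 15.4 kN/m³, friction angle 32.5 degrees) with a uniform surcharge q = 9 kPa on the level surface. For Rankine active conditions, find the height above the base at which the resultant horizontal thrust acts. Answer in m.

K_a = 0.3010.
Triangular part P₁ = ½K_aγH² = 62.67 at H/3 = 1.733 m; rectangular part P₂ = K_a q H = 14.09 at H/2 = 2.600 m.
ȳ = (P₁·1.733 + P₂·2.600)/(P₁+P₂) = 1.892 m.

1.89 m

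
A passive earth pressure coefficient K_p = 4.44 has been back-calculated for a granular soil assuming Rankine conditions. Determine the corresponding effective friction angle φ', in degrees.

39.2°

K_p = (1+sin φ)/(1−sin φ) ⇒ sin φ = (K_p − 1)/(K_p + 1) = 0.6324.
φ = arcsin(0.6324) = 39.22°.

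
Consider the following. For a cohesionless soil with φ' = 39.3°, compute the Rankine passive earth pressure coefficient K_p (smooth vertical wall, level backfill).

K_p = (1 + sin φ)/(1 − sin φ) = tan²(45° + 39.3°/2) = 4.455.

4.46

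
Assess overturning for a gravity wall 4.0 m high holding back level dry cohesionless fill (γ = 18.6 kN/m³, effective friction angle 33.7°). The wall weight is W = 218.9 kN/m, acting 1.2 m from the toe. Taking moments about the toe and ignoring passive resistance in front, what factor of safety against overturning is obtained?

K_a = tan²(45° − 33.7°/2) = 0.2863.
P_a = ½K_aγH² = 0.5×0.2863×18.6×4.0² = 42.60 kN/m, acting at H/3 = 1.333 m above the base.
Overturning moment M_o = P_a × H/3 = 42.60 × 1.333 = 56.80.
Resisting moment M_r = W × 1.2 = 218.9 × 1.2 = 262.7.
FS_overturning = M_r/M_o = 262.7/56.80 = 4.624.

4.62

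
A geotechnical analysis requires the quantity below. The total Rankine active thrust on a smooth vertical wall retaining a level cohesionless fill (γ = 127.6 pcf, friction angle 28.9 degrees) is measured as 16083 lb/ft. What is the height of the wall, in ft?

K_a = 0.3484. P_a = ½ K_a γ H² ⇒ H = √(2P_a/(K_a γ)).
H = √(2×16083/(0.3484×127.6)) = 26.90 ft.

26.9 ft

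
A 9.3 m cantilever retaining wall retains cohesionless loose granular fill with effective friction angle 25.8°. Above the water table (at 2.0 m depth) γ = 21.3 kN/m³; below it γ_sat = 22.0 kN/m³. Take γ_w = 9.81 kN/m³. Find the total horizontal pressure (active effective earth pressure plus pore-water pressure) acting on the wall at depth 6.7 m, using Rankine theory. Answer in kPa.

K_a = (1 − sin φ)/(1 + sin φ) = 0.3935.
γ' = 22.0 − 9.81 = 12.19 kN/m³.
Effective vertical stress at 6.7 m: σ'_v = 21.3×2.0 + 12.19×4.70 = 99.89 kPa.
σ'_h = K_a σ'_v = 0.3935 × 99.89 = 39.31 kPa; u = γ_w × 4.70 = 46.11 kPa.
Total σ_h = 39.31 + 46.11 = 85.42 kPa.

85.4 kPa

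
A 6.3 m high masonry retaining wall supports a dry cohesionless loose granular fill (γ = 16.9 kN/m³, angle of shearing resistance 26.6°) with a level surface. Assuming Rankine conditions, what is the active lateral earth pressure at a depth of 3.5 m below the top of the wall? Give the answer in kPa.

22.6 kPa

K_a = (1 − sin φ)/(1 + sin φ) = 0.3814.
σ_h = K_a γ z = 0.3814 × 16.9 × 3.5 = 22.56 kPa.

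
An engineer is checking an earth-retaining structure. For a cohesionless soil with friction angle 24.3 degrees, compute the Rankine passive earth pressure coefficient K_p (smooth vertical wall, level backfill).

2.40

K_p = (1 + sin φ)/(1 − sin φ) = tan²(45° + 24.3°/2) = 2.399.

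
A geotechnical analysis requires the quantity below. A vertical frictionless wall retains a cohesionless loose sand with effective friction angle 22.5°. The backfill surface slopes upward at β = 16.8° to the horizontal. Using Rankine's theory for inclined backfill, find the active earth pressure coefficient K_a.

K_a = cos β · (cos β − √(cos²β − cos²φ)) / (cos β + √(cos²β − cos²φ)).
cos β = 0.9573, cos φ = 0.9239, √(cos²β − cos²φ) = 0.2508.
K_a = 0.9573 × (0.9573 − 0.2508)/(0.9573 + 0.2508) = 0.5598.

0.560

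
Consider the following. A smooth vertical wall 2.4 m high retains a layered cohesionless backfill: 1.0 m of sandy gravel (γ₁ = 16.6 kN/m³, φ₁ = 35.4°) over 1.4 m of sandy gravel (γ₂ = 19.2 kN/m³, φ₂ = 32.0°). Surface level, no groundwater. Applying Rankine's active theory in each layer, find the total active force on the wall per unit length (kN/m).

15.1 kN/m

K_a1 = tan²(45°−35.4°/2) = 0.2664; K_a2 = tan²(45°−32.0°/2) = 0.3073.
Layer 1: σ at base = K_a1 γ₁ h₁ = 4.422 kPa; P₁ = ½×4.422×1.0 = 2.211.
Layer 2: σ_v at top = γ₁h₁ = 16.60; σ_h top = K_a2×16.60 = 5.100; σ_h base = K_a2×(16.60+19.2×1.4) = 13.36.
P₂ = ½(5.100+13.36)×1.4 = 12.92. Total P_a = 2.211+12.92 = 15.13 kN/m.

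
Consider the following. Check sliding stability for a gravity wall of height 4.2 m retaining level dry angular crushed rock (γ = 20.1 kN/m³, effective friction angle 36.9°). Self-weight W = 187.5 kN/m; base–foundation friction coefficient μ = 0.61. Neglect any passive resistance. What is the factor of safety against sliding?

2.58

K_a = tan²(45° − 36.9°/2) = 0.2497.
P_a = ½K_aγH² = 0.5×0.2497×20.1×4.2² = 44.26 kN/m, acting at H/3 = 1.400 m above the base.
FS_sliding = μW / P_a = 0.61×187.5 / 44.26 = 2.584.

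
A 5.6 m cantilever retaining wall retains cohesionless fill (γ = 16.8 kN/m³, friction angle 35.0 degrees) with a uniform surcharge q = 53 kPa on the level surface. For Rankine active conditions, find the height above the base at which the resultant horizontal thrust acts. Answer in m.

2.36 m

K_a = 0.2710.
Triangular part P₁ = ½K_aγH² = 71.39 at H/3 = 1.867 m; rectangular part P₂ = K_a q H = 80.43 at H/2 = 2.800 m.
ȳ = (P₁·1.867 + P₂·2.800)/(P₁+P₂) = 2.361 m.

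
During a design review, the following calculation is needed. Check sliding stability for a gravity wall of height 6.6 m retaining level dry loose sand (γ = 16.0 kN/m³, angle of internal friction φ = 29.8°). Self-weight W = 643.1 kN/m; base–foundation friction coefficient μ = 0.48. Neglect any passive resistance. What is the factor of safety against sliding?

K_a = tan²(45° − 29.8°/2) = 0.3360.
P_a = ½K_aγH² = 0.5×0.3360×16.0×6.6² = 117.1 kN/m, acting at H/3 = 2.200 m above the base.
FS_sliding = μW / P_a = 0.48×643.1 / 117.1 = 2.636.

2.64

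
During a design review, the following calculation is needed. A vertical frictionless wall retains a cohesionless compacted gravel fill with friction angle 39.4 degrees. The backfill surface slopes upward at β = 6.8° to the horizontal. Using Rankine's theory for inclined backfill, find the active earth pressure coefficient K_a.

K_a = cos β · (cos β − √(cos²β − cos²φ)) / (cos β + √(cos²β − cos²φ)).
cos β = 0.9930, cos φ = 0.7727, √(cos²β − cos²φ) = 0.6236.
K_a = 0.9930 × (0.9930 − 0.6236)/(0.9930 + 0.6236) = 0.2269.

0.227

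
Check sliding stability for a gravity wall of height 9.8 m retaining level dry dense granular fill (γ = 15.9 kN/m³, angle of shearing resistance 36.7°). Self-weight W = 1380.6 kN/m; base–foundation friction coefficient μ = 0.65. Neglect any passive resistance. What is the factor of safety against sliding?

K_a = tan²(45° − 36.7°/2) = 0.2519.
P_a = ½K_aγH² = 0.5×0.2519×15.9×9.8² = 192.3 kN/m, acting at H/3 = 3.267 m above the base.
FS_sliding = μW / P_a = 0.65×1380.6 / 192.3 = 4.667.

4.67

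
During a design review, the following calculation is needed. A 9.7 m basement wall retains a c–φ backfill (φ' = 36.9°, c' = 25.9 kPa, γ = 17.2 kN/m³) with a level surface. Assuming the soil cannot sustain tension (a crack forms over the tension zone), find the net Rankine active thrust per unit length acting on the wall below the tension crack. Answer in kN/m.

K_a = 0.2497; √K_a = 0.4997.
Tension-crack depth z_c = 2c/(γ√K_a) = 2×25.9/(17.2×0.4997) = 6.027 m.
σ_a at base = K_a γ H − 2c√K_a = 0.2497×17.2×9.7 − 2×25.9×0.4997 = 15.77 kPa.
P_a = ½ × 15.77 × (H − z_c) = 0.5×15.77×3.673 = 28.96 kN/m.

29.0 kN/m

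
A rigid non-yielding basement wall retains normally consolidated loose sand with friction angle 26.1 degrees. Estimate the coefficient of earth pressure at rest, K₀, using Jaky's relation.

0.560

K₀ = 1 − sin φ' = 1 − sin 26.1° = 0.5601.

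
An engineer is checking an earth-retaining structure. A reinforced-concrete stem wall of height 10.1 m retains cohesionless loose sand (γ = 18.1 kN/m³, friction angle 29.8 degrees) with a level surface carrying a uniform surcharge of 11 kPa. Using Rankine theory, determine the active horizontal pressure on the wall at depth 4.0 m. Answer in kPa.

28.0 kPa

K_a = (1 − sin φ)/(1 + sin φ) = 0.3360.
σ_v = γz + q = 18.1 × 4.0 + 11 = 83.40 kPa.
σ_h = K_a σ_v = 0.3360 × 83.40 = 28.02 kPa.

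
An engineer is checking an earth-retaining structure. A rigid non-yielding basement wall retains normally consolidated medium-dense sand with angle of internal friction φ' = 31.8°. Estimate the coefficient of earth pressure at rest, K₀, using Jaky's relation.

K₀ = 1 − sin φ' = 1 − sin 31.8° = 0.4730.

0.473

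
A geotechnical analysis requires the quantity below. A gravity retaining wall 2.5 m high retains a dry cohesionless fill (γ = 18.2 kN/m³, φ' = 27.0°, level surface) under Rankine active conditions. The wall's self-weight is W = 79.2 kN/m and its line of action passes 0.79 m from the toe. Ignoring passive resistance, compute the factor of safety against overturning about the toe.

3.52

K_a = tan²(45° − 27.0°/2) = 0.3755.
P_a = ½K_aγH² = 0.5×0.3755×18.2×2.5² = 21.36 kN/m, acting at H/3 = 0.8333 m above the base.
Overturning moment M_o = P_a × H/3 = 21.36 × 0.8333 = 17.80.
Resisting moment M_r = W × 0.79 = 79.2 × 0.79 = 62.57.
FS_overturning = M_r/M_o = 62.57/17.80 = 3.515.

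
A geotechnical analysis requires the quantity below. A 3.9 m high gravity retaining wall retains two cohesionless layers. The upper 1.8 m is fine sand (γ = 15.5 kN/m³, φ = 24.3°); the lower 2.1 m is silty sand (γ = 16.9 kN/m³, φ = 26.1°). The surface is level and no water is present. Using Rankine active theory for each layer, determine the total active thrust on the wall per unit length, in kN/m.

47.8 kN/m

K_a1 = tan²(45°−24.3°/2) = 0.4169; K_a2 = tan²(45°−26.1°/2) = 0.3889.
Layer 1: σ at base = K_a1 γ₁ h₁ = 11.63 kPa; P₁ = ½×11.63×1.8 = 10.47.
Layer 2: σ_v at top = γ₁h₁ = 27.90; σ_h top = K_a2×27.90 = 10.85; σ_h base = K_a2×(27.90+16.9×2.1) = 24.66.
P₂ = ½(10.85+24.66)×2.1 = 37.28. Total P_a = 10.47+37.28 = 47.75 kN/m.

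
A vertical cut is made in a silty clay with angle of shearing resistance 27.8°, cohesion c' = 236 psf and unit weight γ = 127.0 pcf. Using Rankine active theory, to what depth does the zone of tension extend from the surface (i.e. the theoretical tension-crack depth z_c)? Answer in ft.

6.16 ft

K_a = tan²(45° − 27.8°/2) = 0.3639; √K_a = 0.6032.
The active pressure is zero where K_a γ z = 2c√K_a, so z_c = 2c/(γ√K_a) = 2×236/(127.0×0.6032) = 6.161 ft.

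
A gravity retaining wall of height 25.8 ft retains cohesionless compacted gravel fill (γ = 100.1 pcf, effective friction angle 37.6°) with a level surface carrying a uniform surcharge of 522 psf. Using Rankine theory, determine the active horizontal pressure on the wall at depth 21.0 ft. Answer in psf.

635 psf

K_a = (1 − sin φ)/(1 + sin φ) = 0.2421.
σ_v = γz + q = 100.1 × 21.0 + 522 = 2624 psf.
σ_h = K_a σ_v = 0.2421 × 2624 = 635.4 psf.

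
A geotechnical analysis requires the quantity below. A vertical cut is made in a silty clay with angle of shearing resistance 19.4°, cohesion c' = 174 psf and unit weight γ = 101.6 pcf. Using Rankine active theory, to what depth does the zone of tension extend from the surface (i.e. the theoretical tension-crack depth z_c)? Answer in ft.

K_a = tan²(45° − 19.4°/2) = 0.5013; √K_a = 0.7080.
The active pressure is zero where K_a γ z = 2c√K_a, so z_c = 2c/(γ√K_a) = 2×174/(101.6×0.7080) = 4.838 ft.

4.84 ft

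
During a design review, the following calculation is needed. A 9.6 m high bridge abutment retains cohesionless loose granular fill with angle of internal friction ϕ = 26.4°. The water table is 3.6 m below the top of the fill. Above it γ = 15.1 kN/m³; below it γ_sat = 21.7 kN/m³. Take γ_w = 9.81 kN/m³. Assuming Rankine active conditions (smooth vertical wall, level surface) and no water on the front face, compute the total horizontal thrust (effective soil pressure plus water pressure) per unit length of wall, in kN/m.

422 kN/m

K_a = tan²(45° − φ/2) = 0.3844.
γ' = 21.7 − 9.81 = 11.89 kN/m³. Depth below WT = 6.0 m.
σ'_h at WT = K_a γ d_w = 20.90 kPa; at base = 20.90 + K_a γ' × 6.0 = 48.32 kPa.
P₁ (0–3.6 m) = ½×20.90×3.6 = 37.62. P₂ (3.6–9.6 m) = ½(20.90+48.32)×6.0 = 207.7.
P_w = ½ γ_w h₂² = 0.5×9.81×6.0² = 176.6. Total = 37.62+207.7+176.6 = 421.9 kN/m.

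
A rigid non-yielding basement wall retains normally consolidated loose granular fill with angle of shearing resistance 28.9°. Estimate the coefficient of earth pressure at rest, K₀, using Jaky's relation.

K₀ = 1 − sin φ' = 1 − sin 28.9° = 0.5167.

0.517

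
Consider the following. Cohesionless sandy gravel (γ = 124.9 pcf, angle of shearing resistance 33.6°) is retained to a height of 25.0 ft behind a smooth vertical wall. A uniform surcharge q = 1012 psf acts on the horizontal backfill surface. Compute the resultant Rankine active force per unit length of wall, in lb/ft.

18500 lb/ft

K_a = tan²(45° − φ/2) = 0.2875.
Soil triangle: ½ K_a γ H² = 0.5×0.2875×124.9×25.0² = 11220 lb/ft.
Surcharge rectangle: K_a q H = 0.2875×1012×25.0 = 7274 lb/ft.
Total = 11220 + 7274 = 18500 lb/ft.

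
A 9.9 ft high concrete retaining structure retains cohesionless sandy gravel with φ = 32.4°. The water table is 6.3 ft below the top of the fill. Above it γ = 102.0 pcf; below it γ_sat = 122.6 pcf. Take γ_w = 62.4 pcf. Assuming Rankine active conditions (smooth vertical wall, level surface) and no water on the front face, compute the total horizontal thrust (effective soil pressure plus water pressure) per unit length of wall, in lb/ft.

1830 lb/ft

K_a = tan²(45° − φ/2) = 0.3022.
γ' = 122.6 − 62.4 = 60.20 pcf. Depth below WT = 3.6 ft.
σ'_h at WT = K_a γ d_w = 194.2 psf; at base = 194.2 + K_a γ' × 3.6 = 259.7 psf.
P₁ (0–6.3 ft) = ½×194.2×6.3 = 611.8. P₂ (6.3–9.9 ft) = ½(194.2+259.7)×3.6 = 817.1.
P_w = ½ γ_w h₂² = 0.5×62.4×3.6² = 404.4. Total = 611.8+817.1+404.4 = 1833 lb/ft.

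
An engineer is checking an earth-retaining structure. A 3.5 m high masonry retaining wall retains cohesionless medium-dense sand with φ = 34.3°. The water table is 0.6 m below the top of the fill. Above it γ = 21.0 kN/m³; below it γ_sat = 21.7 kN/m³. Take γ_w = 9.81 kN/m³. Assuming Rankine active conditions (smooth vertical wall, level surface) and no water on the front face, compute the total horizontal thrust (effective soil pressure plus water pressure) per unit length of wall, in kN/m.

K_a = tan²(45° − φ/2) = 0.2792.
γ' = 21.7 − 9.81 = 11.89 kN/m³. Depth below WT = 2.9 m.
σ'_h at WT = K_a γ d_w = 3.517 kPa; at base = 3.517 + K_a γ' × 2.9 = 13.14 kPa.
P₁ (0–0.6 m) = ½×3.517×0.6 = 1.055. P₂ (0.6–3.5 m) = ½(3.517+13.14)×2.9 = 24.16.
P_w = ½ γ_w h₂² = 0.5×9.81×2.9² = 41.25. Total = 1.055+24.16+41.25 = 66.46 kN/m.

66.5 kN/m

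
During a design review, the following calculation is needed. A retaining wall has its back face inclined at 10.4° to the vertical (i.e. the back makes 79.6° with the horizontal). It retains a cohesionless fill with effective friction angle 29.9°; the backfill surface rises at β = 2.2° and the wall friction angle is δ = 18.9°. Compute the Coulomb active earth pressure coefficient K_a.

K_a = sin²(α+φ) / [sin²α · sin(α−δ) · (1 + √{sin(φ+δ)sin(φ−β) / (sin(α−δ)sin(α+β))})²].
With α = 79.6°, φ = 29.9°, δ = 18.9°, β = 2.2°: K_a = 0.3932.

0.393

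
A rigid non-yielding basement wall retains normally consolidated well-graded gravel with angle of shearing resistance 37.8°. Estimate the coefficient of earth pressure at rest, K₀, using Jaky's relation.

K₀ = 1 − sin φ' = 1 − sin 37.8° = 0.3871.

0.387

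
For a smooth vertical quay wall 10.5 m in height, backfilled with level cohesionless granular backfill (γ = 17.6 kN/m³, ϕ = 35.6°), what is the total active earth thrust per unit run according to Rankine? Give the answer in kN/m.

256 kN/m

K_a = tan²(45° − φ/2) = 0.2641.
P_a = ½ K_a γ H² = 0.5 × 0.2641 × 17.6 × 10.5² = 256.3 kN/m.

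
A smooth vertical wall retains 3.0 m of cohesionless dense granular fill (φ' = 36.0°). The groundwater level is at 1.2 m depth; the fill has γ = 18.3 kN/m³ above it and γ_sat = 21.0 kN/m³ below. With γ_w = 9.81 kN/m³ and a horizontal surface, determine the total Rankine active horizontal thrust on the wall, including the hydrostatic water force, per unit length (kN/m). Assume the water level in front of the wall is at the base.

34.3 kN/m

K_a = tan²(45° − φ/2) = 0.2596.
γ' = 21.0 − 9.81 = 11.19 kN/m³. Depth below WT = 1.8 m.
σ'_h at WT = K_a γ d_w = 5.701 kPa; at base = 5.701 + K_a γ' × 1.8 = 10.93 kPa.
P₁ (0–1.2 m) = ½×5.701×1.2 = 3.421. P₂ (1.2–3.0 m) = ½(5.701+10.93)×1.8 = 14.97.
P_w = ½ γ_w h₂² = 0.5×9.81×1.8² = 15.89. Total = 3.421+14.97+15.89 = 34.28 kN/m.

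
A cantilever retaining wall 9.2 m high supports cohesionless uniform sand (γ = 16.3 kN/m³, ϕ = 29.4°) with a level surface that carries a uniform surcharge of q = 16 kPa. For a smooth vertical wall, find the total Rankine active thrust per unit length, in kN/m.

K_a = tan²(45° − φ/2) = 0.3415.
Soil triangle: ½ K_a γ H² = 0.5×0.3415×16.3×9.2² = 235.6 kN/m.
Surcharge rectangle: K_a q H = 0.3415×16×9.2 = 50.26 kN/m.
Total = 235.6 + 50.26 = 285.8 kN/m.

286 kN/m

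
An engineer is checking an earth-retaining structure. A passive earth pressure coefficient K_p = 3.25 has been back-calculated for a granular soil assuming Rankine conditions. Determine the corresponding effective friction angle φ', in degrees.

32.0°

K_p = (1+sin φ)/(1−sin φ) ⇒ sin φ = (K_p − 1)/(K_p + 1) = 0.5294.
φ = arcsin(0.5294) = 31.97°.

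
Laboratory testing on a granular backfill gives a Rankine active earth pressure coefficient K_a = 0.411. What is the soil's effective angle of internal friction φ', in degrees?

K_a = tan²(45° − φ/2) ⇒ 45° − φ/2 = arctan(√0.411) = 32.66°.
φ = 2(45° − 32.66°) = 24.67°.

24.7°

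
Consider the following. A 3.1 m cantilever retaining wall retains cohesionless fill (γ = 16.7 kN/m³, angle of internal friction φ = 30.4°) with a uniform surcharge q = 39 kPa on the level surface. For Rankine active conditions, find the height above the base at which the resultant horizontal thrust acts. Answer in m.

K_a = 0.3280.
Triangular part P₁ = ½K_aγH² = 26.32 at H/3 = 1.033 m; rectangular part P₂ = K_a q H = 39.65 at H/2 = 1.550 m.
ȳ = (P₁·1.033 + P₂·1.550)/(P₁+P₂) = 1.344 m.

1.34 m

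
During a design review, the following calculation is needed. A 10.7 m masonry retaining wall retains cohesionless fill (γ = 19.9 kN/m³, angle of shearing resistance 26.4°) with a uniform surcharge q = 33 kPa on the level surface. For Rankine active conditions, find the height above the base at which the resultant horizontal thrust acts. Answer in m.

K_a = 0.3844.
Triangular part P₁ = ½K_aγH² = 437.9 at H/3 = 3.567 m; rectangular part P₂ = K_a q H = 135.7 at H/2 = 5.350 m.
ȳ = (P₁·3.567 + P₂·5.350)/(P₁+P₂) = 3.989 m.

3.99 m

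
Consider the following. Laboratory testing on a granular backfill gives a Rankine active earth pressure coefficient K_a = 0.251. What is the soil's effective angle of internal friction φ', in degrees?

K_a = tan²(45° − φ/2) ⇒ 45° − φ/2 = arctan(√0.251) = 26.61°.
φ = 2(45° − 26.61°) = 36.78°.

36.8°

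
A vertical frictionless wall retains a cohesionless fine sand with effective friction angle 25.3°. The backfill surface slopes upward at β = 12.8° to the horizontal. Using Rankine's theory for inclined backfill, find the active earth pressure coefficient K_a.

0.443

K_a = cos β · (cos β − √(cos²β − cos²φ)) / (cos β + √(cos²β − cos²φ)).
cos β = 0.9751, cos φ = 0.9041, √(cos²β − cos²φ) = 0.3654.
K_a = 0.9751 × (0.9751 − 0.3654)/(0.9751 + 0.3654) = 0.4435.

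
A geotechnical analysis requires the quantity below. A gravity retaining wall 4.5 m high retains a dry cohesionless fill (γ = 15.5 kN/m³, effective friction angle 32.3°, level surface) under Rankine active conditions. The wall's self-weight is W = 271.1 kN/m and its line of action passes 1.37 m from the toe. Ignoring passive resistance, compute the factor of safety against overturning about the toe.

K_a = tan²(45° − 32.3°/2) = 0.3035.
P_a = ½K_aγH² = 0.5×0.3035×15.5×4.5² = 47.63 kN/m, acting at H/3 = 1.500 m above the base.
Overturning moment M_o = P_a × H/3 = 47.63 × 1.500 = 71.44.
Resisting moment M_r = W × 1.37 = 271.1 × 1.37 = 371.4.
FS_overturning = M_r/M_o = 371.4/71.44 = 5.199.

5.20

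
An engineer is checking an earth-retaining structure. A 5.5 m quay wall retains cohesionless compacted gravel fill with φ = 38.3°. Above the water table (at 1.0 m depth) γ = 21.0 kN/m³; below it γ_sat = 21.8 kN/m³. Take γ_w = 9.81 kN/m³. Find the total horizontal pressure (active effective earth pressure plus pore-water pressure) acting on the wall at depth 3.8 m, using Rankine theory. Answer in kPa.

40.3 kPa

K_a = (1 − sin φ)/(1 + sin φ) = 0.2347.
γ' = 21.8 − 9.81 = 11.99 kN/m³.
Effective vertical stress at 3.8 m: σ'_v = 21.0×1.0 + 11.99×2.80 = 54.57 kPa.
σ'_h = K_a σ'_v = 0.2347 × 54.57 = 12.81 kPa; u = γ_w × 2.80 = 27.47 kPa.
Total σ_h = 12.81 + 27.47 = 40.28 kPa.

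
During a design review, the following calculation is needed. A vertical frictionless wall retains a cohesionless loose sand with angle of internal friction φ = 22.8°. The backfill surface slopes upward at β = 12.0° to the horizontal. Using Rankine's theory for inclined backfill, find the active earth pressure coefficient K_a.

K_a = cos β · (cos β − √(cos²β − cos²φ)) / (cos β + √(cos²β − cos²φ)).
cos β = 0.9781, cos φ = 0.9219, √(cos²β − cos²φ) = 0.3270.
K_a = 0.9781 × (0.9781 − 0.3270)/(0.9781 + 0.3270) = 0.4880.

0.488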